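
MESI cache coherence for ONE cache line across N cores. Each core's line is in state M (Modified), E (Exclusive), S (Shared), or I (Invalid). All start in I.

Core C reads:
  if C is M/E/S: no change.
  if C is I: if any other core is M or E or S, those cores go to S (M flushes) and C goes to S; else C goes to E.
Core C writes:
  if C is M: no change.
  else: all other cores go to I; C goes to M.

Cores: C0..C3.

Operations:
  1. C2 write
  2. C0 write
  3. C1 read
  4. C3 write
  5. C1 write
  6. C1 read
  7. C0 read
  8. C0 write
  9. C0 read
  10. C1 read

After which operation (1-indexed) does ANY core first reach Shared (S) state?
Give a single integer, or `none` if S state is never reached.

Answer: 3

Derivation:
Op 1: C2 write [C2 write: invalidate none -> C2=M] -> [I,I,M,I]
Op 2: C0 write [C0 write: invalidate ['C2=M'] -> C0=M] -> [M,I,I,I]
Op 3: C1 read [C1 read from I: others=['C0=M'] -> C1=S, others downsized to S] -> [S,S,I,I]
  -> First S state at op 3; remaining ops need not be traced.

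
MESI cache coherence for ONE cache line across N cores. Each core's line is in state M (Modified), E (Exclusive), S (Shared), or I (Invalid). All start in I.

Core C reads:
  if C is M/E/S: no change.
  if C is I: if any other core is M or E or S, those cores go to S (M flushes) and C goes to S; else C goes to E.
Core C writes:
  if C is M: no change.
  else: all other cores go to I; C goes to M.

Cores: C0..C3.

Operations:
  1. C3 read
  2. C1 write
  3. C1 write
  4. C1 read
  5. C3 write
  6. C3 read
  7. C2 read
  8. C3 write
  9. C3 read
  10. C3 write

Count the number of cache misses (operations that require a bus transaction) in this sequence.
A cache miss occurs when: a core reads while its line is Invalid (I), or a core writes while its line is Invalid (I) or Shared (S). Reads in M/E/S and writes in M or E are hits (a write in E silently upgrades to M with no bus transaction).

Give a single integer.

Op 1: C3 read [C3 read from I: no other sharers -> C3=E (exclusive)] -> [I,I,I,E] [MISS #1: read from I]
Op 2: C1 write [C1 write: invalidate ['C3=E'] -> C1=M] -> [I,M,I,I] [MISS #2: write from I]
Op 3: C1 write [C1 write: already M (modified), no change] -> [I,M,I,I] [hit: write from M]
Op 4: C1 read [C1 read: already in M, no change] -> [I,M,I,I] [hit: read from M]
Op 5: C3 write [C3 write: invalidate ['C1=M'] -> C3=M] -> [I,I,I,M] [MISS #3: write from I]
Op 6: C3 read [C3 read: already in M, no change] -> [I,I,I,M] [hit: read from M]
Op 7: C2 read [C2 read from I: others=['C3=M'] -> C2=S, others downsized to S] -> [I,I,S,S] [MISS #4: read from I]
Op 8: C3 write [C3 write: invalidate ['C2=S'] -> C3=M] -> [I,I,I,M] [MISS #5: write from S]
Op 9: C3 read [C3 read: already in M, no change] -> [I,I,I,M] [hit: read from M]
Op 10: C3 write [C3 write: already M (modified), no change] -> [I,I,I,M] [hit: write from M]

Answer: 5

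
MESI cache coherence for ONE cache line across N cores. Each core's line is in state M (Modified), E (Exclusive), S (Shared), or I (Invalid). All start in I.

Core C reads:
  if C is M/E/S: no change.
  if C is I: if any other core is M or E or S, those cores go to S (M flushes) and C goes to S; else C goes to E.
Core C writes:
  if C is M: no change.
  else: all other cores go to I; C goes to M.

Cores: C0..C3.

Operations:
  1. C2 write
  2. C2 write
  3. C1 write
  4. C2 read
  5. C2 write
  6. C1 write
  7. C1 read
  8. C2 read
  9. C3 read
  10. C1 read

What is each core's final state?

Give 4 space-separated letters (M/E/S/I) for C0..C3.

Op 1: C2 write [C2 write: invalidate none -> C2=M] -> [I,I,M,I]
Op 2: C2 write [C2 write: already M (modified), no change] -> [I,I,M,I]
Op 3: C1 write [C1 write: invalidate ['C2=M'] -> C1=M] -> [I,M,I,I]
Op 4: C2 read [C2 read from I: others=['C1=M'] -> C2=S, others downsized to S] -> [I,S,S,I]
Op 5: C2 write [C2 write: invalidate ['C1=S'] -> C2=M] -> [I,I,M,I]
Op 6: C1 write [C1 write: invalidate ['C2=M'] -> C1=M] -> [I,M,I,I]
Op 7: C1 read [C1 read: already in M, no change] -> [I,M,I,I]
Op 8: C2 read [C2 read from I: others=['C1=M'] -> C2=S, others downsized to S] -> [I,S,S,I]
Op 9: C3 read [C3 read from I: others=['C1=S', 'C2=S'] -> C3=S, others downsized to S] -> [I,S,S,S]
Op 10: C1 read [C1 read: already in S, no change] -> [I,S,S,S]

Answer: I S S S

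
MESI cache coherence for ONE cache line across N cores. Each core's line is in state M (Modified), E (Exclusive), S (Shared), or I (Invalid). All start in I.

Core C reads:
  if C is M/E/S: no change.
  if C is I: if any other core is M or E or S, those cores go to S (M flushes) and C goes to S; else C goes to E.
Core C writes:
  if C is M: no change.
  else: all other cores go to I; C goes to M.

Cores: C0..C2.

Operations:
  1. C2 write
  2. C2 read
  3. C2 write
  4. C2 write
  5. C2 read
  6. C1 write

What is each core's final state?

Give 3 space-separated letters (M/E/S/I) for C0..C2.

Answer: I M I

Derivation:
Op 1: C2 write [C2 write: invalidate none -> C2=M] -> [I,I,M]
Op 2: C2 read [C2 read: already in M, no change] -> [I,I,M]
Op 3: C2 write [C2 write: already M (modified), no change] -> [I,I,M]
Op 4: C2 write [C2 write: already M (modified), no change] -> [I,I,M]
Op 5: C2 read [C2 read: already in M, no change] -> [I,I,M]
Op 6: C1 write [C1 write: invalidate ['C2=M'] -> C1=M] -> [I,M,I]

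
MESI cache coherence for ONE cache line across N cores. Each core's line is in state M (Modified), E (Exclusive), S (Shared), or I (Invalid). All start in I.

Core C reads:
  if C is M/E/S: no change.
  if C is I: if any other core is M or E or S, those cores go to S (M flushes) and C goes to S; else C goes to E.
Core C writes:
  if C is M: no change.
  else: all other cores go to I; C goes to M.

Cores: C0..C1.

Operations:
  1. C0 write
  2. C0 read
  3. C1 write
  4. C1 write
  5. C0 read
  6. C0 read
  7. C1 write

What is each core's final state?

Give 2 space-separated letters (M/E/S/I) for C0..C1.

Answer: I M

Derivation:
Op 1: C0 write [C0 write: invalidate none -> C0=M] -> [M,I]
Op 2: C0 read [C0 read: already in M, no change] -> [M,I]
Op 3: C1 write [C1 write: invalidate ['C0=M'] -> C1=M] -> [I,M]
Op 4: C1 write [C1 write: already M (modified), no change] -> [I,M]
Op 5: C0 read [C0 read from I: others=['C1=M'] -> C0=S, others downsized to S] -> [S,S]
Op 6: C0 read [C0 read: already in S, no change] -> [S,S]
Op 7: C1 write [C1 write: invalidate ['C0=S'] -> C1=M] -> [I,M]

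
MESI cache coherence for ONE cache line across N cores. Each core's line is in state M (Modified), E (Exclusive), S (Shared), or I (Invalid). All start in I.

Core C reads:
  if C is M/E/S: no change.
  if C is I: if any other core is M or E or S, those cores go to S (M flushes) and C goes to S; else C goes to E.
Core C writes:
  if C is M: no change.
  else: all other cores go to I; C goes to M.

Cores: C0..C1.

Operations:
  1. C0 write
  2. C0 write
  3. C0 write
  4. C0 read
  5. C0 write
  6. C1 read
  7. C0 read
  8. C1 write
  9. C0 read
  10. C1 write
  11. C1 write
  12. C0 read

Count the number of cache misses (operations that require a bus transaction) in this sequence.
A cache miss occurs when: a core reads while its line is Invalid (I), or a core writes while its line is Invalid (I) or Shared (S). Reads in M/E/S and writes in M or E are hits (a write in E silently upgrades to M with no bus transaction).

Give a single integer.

Answer: 6

Derivation:
Op 1: C0 write [C0 write: invalidate none -> C0=M] -> [M,I] [MISS #1: write from I]
Op 2: C0 write [C0 write: already M (modified), no change] -> [M,I] [hit: write from M]
Op 3: C0 write [C0 write: already M (modified), no change] -> [M,I] [hit: write from M]
Op 4: C0 read [C0 read: already in M, no change] -> [M,I] [hit: read from M]
Op 5: C0 write [C0 write: already M (modified), no change] -> [M,I] [hit: write from M]
Op 6: C1 read [C1 read from I: others=['C0=M'] -> C1=S, others downsized to S] -> [S,S] [MISS #2: read from I]
Op 7: C0 read [C0 read: already in S, no change] -> [S,S] [hit: read from S]
Op 8: C1 write [C1 write: invalidate ['C0=S'] -> C1=M] -> [I,M] [MISS #3: write from S]
Op 9: C0 read [C0 read from I: others=['C1=M'] -> C0=S, others downsized to S] -> [S,S] [MISS #4: read from I]
Op 10: C1 write [C1 write: invalidate ['C0=S'] -> C1=M] -> [I,M] [MISS #5: write from S]
Op 11: C1 write [C1 write: already M (modified), no change] -> [I,M] [hit: write from M]
Op 12: C0 read [C0 read from I: others=['C1=M'] -> C0=S, others downsized to S] -> [S,S] [MISS #6: read from I]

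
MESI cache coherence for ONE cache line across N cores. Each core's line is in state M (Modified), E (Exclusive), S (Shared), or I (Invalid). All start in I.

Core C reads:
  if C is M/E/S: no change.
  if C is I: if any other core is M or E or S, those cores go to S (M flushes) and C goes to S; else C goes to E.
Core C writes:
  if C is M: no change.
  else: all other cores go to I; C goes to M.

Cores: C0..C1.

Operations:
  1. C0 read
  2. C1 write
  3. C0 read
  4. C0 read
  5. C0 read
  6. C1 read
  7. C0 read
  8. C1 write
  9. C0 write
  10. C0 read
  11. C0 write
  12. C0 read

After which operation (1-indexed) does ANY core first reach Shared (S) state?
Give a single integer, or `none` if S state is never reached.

Answer: 3

Derivation:
Op 1: C0 read [C0 read from I: no other sharers -> C0=E (exclusive)] -> [E,I]
Op 2: C1 write [C1 write: invalidate ['C0=E'] -> C1=M] -> [I,M]
Op 3: C0 read [C0 read from I: others=['C1=M'] -> C0=S, others downsized to S] -> [S,S]
  -> First S state at op 3; remaining ops need not be traced.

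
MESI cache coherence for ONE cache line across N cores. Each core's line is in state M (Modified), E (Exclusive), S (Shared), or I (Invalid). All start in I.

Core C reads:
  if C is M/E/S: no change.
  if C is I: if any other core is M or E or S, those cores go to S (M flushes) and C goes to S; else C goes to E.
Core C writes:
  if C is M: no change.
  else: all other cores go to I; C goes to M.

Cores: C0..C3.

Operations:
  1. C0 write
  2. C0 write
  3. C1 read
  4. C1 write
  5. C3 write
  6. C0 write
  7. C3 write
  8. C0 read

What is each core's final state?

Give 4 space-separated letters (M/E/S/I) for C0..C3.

Op 1: C0 write [C0 write: invalidate none -> C0=M] -> [M,I,I,I]
Op 2: C0 write [C0 write: already M (modified), no change] -> [M,I,I,I]
Op 3: C1 read [C1 read from I: others=['C0=M'] -> C1=S, others downsized to S] -> [S,S,I,I]
Op 4: C1 write [C1 write: invalidate ['C0=S'] -> C1=M] -> [I,M,I,I]
Op 5: C3 write [C3 write: invalidate ['C1=M'] -> C3=M] -> [I,I,I,M]
Op 6: C0 write [C0 write: invalidate ['C3=M'] -> C0=M] -> [M,I,I,I]
Op 7: C3 write [C3 write: invalidate ['C0=M'] -> C3=M] -> [I,I,I,M]
Op 8: C0 read [C0 read from I: others=['C3=M'] -> C0=S, others downsized to S] -> [S,I,I,S]

Answer: S I I S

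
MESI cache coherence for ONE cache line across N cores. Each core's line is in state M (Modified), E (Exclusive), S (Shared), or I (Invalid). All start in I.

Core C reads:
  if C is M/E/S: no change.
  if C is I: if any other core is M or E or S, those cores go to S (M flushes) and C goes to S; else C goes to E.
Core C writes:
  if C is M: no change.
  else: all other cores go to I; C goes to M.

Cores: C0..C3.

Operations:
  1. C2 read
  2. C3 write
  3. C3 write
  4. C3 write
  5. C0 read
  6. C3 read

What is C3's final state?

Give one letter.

Op 1: C2 read [C2 read from I: no other sharers -> C2=E (exclusive)] -> [I,I,E,I]
Op 2: C3 write [C3 write: invalidate ['C2=E'] -> C3=M] -> [I,I,I,M]
Op 3: C3 write [C3 write: already M (modified), no change] -> [I,I,I,M]
Op 4: C3 write [C3 write: already M (modified), no change] -> [I,I,I,M]
Op 5: C0 read [C0 read from I: others=['C3=M'] -> C0=S, others downsized to S] -> [S,I,I,S]
Op 6: C3 read [C3 read: already in S, no change] -> [S,I,I,S]

Answer: S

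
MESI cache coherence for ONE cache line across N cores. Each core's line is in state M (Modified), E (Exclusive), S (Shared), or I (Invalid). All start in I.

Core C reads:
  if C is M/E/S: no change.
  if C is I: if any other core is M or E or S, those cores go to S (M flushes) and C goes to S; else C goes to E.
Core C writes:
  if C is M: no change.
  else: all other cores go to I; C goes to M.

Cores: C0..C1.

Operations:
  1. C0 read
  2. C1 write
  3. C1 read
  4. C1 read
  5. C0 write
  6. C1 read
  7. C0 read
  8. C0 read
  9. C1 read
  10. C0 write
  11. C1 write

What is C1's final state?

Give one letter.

Op 1: C0 read [C0 read from I: no other sharers -> C0=E (exclusive)] -> [E,I]
Op 2: C1 write [C1 write: invalidate ['C0=E'] -> C1=M] -> [I,M]
Op 3: C1 read [C1 read: already in M, no change] -> [I,M]
Op 4: C1 read [C1 read: already in M, no change] -> [I,M]
Op 5: C0 write [C0 write: invalidate ['C1=M'] -> C0=M] -> [M,I]
Op 6: C1 read [C1 read from I: others=['C0=M'] -> C1=S, others downsized to S] -> [S,S]
Op 7: C0 read [C0 read: already in S, no change] -> [S,S]
Op 8: C0 read [C0 read: already in S, no change] -> [S,S]
Op 9: C1 read [C1 read: already in S, no change] -> [S,S]
Op 10: C0 write [C0 write: invalidate ['C1=S'] -> C0=M] -> [M,I]
Op 11: C1 write [C1 write: invalidate ['C0=M'] -> C1=M] -> [I,M]

Answer: M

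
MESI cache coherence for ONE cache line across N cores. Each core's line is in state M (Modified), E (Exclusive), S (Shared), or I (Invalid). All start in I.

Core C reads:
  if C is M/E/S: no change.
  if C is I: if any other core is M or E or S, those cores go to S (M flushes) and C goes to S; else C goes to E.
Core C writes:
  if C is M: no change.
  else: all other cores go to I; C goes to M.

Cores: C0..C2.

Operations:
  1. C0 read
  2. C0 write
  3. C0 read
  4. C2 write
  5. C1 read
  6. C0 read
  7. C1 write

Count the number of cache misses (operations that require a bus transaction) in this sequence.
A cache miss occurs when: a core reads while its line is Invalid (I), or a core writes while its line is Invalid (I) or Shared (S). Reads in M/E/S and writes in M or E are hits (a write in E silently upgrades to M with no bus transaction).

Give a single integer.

Answer: 5

Derivation:
Op 1: C0 read [C0 read from I: no other sharers -> C0=E (exclusive)] -> [E,I,I] [MISS #1: read from I]
Op 2: C0 write [C0 write: invalidate none -> C0=M] -> [M,I,I] [hit: write from E is a silent E->M upgrade, no bus transaction]
Op 3: C0 read [C0 read: already in M, no change] -> [M,I,I] [hit: read from M]
Op 4: C2 write [C2 write: invalidate ['C0=M'] -> C2=M] -> [I,I,M] [MISS #2: write from I]
Op 5: C1 read [C1 read from I: others=['C2=M'] -> C1=S, others downsized to S] -> [I,S,S] [MISS #3: read from I]
Op 6: C0 read [C0 read from I: others=['C1=S', 'C2=S'] -> C0=S, others downsized to S] -> [S,S,S] [MISS #4: read from I]
Op 7: C1 write [C1 write: invalidate ['C0=S', 'C2=S'] -> C1=M] -> [I,M,I] [MISS #5: write from S]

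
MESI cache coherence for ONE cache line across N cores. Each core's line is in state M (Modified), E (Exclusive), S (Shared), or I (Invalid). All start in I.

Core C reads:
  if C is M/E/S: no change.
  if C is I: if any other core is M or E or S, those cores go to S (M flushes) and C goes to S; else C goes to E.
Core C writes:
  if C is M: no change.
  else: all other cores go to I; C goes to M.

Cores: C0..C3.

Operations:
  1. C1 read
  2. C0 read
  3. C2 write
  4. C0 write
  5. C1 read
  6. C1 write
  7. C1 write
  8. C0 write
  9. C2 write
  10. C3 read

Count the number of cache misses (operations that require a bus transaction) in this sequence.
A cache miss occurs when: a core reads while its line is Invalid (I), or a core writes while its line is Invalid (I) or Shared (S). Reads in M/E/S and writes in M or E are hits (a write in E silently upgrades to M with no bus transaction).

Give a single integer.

Op 1: C1 read [C1 read from I: no other sharers -> C1=E (exclusive)] -> [I,E,I,I] [MISS #1: read from I]
Op 2: C0 read [C0 read from I: others=['C1=E'] -> C0=S, others downsized to S] -> [S,S,I,I] [MISS #2: read from I]
Op 3: C2 write [C2 write: invalidate ['C0=S', 'C1=S'] -> C2=M] -> [I,I,M,I] [MISS #3: write from I]
Op 4: C0 write [C0 write: invalidate ['C2=M'] -> C0=M] -> [M,I,I,I] [MISS #4: write from I]
Op 5: C1 read [C1 read from I: others=['C0=M'] -> C1=S, others downsized to S] -> [S,S,I,I] [MISS #5: read from I]
Op 6: C1 write [C1 write: invalidate ['C0=S'] -> C1=M] -> [I,M,I,I] [MISS #6: write from S]
Op 7: C1 write [C1 write: already M (modified), no change] -> [I,M,I,I] [hit: write from M]
Op 8: C0 write [C0 write: invalidate ['C1=M'] -> C0=M] -> [M,I,I,I] [MISS #7: write from I]
Op 9: C2 write [C2 write: invalidate ['C0=M'] -> C2=M] -> [I,I,M,I] [MISS #8: write from I]
Op 10: C3 read [C3 read from I: others=['C2=M'] -> C3=S, others downsized to S] -> [I,I,S,S] [MISS #9: read from I]

Answer: 9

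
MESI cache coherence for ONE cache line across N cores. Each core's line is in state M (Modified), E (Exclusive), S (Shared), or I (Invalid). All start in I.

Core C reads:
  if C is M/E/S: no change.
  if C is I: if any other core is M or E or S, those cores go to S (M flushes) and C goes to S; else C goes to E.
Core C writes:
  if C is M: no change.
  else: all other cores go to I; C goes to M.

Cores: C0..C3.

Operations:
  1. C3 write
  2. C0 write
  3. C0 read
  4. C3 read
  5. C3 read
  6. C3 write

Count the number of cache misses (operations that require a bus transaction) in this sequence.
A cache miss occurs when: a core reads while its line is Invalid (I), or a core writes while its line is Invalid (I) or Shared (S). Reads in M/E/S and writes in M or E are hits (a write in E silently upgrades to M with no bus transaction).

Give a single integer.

Answer: 4

Derivation:
Op 1: C3 write [C3 write: invalidate none -> C3=M] -> [I,I,I,M] [MISS #1: write from I]
Op 2: C0 write [C0 write: invalidate ['C3=M'] -> C0=M] -> [M,I,I,I] [MISS #2: write from I]
Op 3: C0 read [C0 read: already in M, no change] -> [M,I,I,I] [hit: read from M]
Op 4: C3 read [C3 read from I: others=['C0=M'] -> C3=S, others downsized to S] -> [S,I,I,S] [MISS #3: read from I]
Op 5: C3 read [C3 read: already in S, no change] -> [S,I,I,S] [hit: read from S]
Op 6: C3 write [C3 write: invalidate ['C0=S'] -> C3=M] -> [I,I,I,M] [MISS #4: write from S]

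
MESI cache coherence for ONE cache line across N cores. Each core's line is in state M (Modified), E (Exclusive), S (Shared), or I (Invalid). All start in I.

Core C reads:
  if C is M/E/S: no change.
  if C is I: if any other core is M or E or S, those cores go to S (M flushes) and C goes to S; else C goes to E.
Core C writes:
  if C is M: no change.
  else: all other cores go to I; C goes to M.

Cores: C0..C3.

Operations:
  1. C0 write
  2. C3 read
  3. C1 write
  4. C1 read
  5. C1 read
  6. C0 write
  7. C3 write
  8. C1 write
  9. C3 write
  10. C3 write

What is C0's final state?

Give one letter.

Op 1: C0 write [C0 write: invalidate none -> C0=M] -> [M,I,I,I]
Op 2: C3 read [C3 read from I: others=['C0=M'] -> C3=S, others downsized to S] -> [S,I,I,S]
Op 3: C1 write [C1 write: invalidate ['C0=S', 'C3=S'] -> C1=M] -> [I,M,I,I]
Op 4: C1 read [C1 read: already in M, no change] -> [I,M,I,I]
Op 5: C1 read [C1 read: already in M, no change] -> [I,M,I,I]
Op 6: C0 write [C0 write: invalidate ['C1=M'] -> C0=M] -> [M,I,I,I]
Op 7: C3 write [C3 write: invalidate ['C0=M'] -> C3=M] -> [I,I,I,M]
Op 8: C1 write [C1 write: invalidate ['C3=M'] -> C1=M] -> [I,M,I,I]
Op 9: C3 write [C3 write: invalidate ['C1=M'] -> C3=M] -> [I,I,I,M]
Op 10: C3 write [C3 write: already M (modified), no change] -> [I,I,I,M]

Answer: I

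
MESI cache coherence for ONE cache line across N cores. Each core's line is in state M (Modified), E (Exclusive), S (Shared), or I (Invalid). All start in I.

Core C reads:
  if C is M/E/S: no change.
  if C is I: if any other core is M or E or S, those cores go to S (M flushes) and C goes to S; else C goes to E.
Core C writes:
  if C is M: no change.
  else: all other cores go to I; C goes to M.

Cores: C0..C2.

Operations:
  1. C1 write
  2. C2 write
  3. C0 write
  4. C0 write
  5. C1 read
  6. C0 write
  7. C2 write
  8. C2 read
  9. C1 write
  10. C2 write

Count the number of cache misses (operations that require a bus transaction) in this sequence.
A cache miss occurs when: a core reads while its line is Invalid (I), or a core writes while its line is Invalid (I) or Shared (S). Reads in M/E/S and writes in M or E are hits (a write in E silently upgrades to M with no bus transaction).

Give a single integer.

Answer: 8

Derivation:
Op 1: C1 write [C1 write: invalidate none -> C1=M] -> [I,M,I] [MISS #1: write from I]
Op 2: C2 write [C2 write: invalidate ['C1=M'] -> C2=M] -> [I,I,M] [MISS #2: write from I]
Op 3: C0 write [C0 write: invalidate ['C2=M'] -> C0=M] -> [M,I,I] [MISS #3: write from I]
Op 4: C0 write [C0 write: already M (modified), no change] -> [M,I,I] [hit: write from M]
Op 5: C1 read [C1 read from I: others=['C0=M'] -> C1=S, others downsized to S] -> [S,S,I] [MISS #4: read from I]
Op 6: C0 write [C0 write: invalidate ['C1=S'] -> C0=M] -> [M,I,I] [MISS #5: write from S]
Op 7: C2 write [C2 write: invalidate ['C0=M'] -> C2=M] -> [I,I,M] [MISS #6: write from I]
Op 8: C2 read [C2 read: already in M, no change] -> [I,I,M] [hit: read from M]
Op 9: C1 write [C1 write: invalidate ['C2=M'] -> C1=M] -> [I,M,I] [MISS #7: write from I]
Op 10: C2 write [C2 write: invalidate ['C1=M'] -> C2=M] -> [I,I,M] [MISS #8: write from I]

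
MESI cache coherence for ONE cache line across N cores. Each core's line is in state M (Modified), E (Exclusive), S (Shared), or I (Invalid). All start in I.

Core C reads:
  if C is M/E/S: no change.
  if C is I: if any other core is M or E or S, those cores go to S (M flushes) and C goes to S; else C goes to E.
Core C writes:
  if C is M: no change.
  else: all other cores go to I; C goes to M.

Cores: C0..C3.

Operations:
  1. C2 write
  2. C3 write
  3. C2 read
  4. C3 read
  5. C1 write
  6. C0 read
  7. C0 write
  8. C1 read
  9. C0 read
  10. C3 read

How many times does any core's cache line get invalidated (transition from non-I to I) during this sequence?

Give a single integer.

Op 1: C2 write [C2 write: invalidate none -> C2=M] -> [I,I,M,I] (invalidations this op: 0; running total: 0)
Op 2: C3 write [C3 write: invalidate ['C2=M'] -> C3=M] -> [I,I,I,M] (invalidations this op: 1; running total: 1)
Op 3: C2 read [C2 read from I: others=['C3=M'] -> C2=S, others downsized to S] -> [I,I,S,S] (invalidations this op: 0; running total: 1)
Op 4: C3 read [C3 read: already in S, no change] -> [I,I,S,S] (invalidations this op: 0; running total: 1)
Op 5: C1 write [C1 write: invalidate ['C2=S', 'C3=S'] -> C1=M] -> [I,M,I,I] (invalidations this op: 2; running total: 3)
Op 6: C0 read [C0 read from I: others=['C1=M'] -> C0=S, others downsized to S] -> [S,S,I,I] (invalidations this op: 0; running total: 3)
Op 7: C0 write [C0 write: invalidate ['C1=S'] -> C0=M] -> [M,I,I,I] (invalidations this op: 1; running total: 4)
Op 8: C1 read [C1 read from I: others=['C0=M'] -> C1=S, others downsized to S] -> [S,S,I,I] (invalidations this op: 0; running total: 4)
Op 9: C0 read [C0 read: already in S, no change] -> [S,S,I,I] (invalidations this op: 0; running total: 4)
Op 10: C3 read [C3 read from I: others=['C0=S', 'C1=S'] -> C3=S, others downsized to S] -> [S,S,I,S] (invalidations this op: 0; running total: 4)

Answer: 4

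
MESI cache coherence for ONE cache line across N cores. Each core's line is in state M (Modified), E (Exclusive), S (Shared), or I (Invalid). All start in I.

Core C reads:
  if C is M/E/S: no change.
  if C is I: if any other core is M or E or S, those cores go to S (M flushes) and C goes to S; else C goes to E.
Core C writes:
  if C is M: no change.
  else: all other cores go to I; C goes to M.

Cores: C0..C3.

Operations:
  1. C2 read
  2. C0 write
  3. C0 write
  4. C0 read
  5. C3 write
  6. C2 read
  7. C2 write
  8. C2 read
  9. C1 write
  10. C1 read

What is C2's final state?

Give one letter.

Answer: I

Derivation:
Op 1: C2 read [C2 read from I: no other sharers -> C2=E (exclusive)] -> [I,I,E,I]
Op 2: C0 write [C0 write: invalidate ['C2=E'] -> C0=M] -> [M,I,I,I]
Op 3: C0 write [C0 write: already M (modified), no change] -> [M,I,I,I]
Op 4: C0 read [C0 read: already in M, no change] -> [M,I,I,I]
Op 5: C3 write [C3 write: invalidate ['C0=M'] -> C3=M] -> [I,I,I,M]
Op 6: C2 read [C2 read from I: others=['C3=M'] -> C2=S, others downsized to S] -> [I,I,S,S]
Op 7: C2 write [C2 write: invalidate ['C3=S'] -> C2=M] -> [I,I,M,I]
Op 8: C2 read [C2 read: already in M, no change] -> [I,I,M,I]
Op 9: C1 write [C1 write: invalidate ['C2=M'] -> C1=M] -> [I,M,I,I]
Op 10: C1 read [C1 read: already in M, no change] -> [I,M,I,I]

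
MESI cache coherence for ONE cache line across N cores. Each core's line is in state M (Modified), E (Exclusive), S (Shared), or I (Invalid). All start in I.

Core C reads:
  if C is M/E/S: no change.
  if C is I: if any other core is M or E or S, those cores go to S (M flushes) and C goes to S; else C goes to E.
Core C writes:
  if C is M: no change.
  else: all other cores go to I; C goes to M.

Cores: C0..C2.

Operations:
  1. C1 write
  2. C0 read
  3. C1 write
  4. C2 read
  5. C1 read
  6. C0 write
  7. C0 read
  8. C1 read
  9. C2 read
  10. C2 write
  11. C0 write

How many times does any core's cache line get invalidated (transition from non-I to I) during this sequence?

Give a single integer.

Answer: 6

Derivation:
Op 1: C1 write [C1 write: invalidate none -> C1=M] -> [I,M,I] (invalidations this op: 0; running total: 0)
Op 2: C0 read [C0 read from I: others=['C1=M'] -> C0=S, others downsized to S] -> [S,S,I] (invalidations this op: 0; running total: 0)
Op 3: C1 write [C1 write: invalidate ['C0=S'] -> C1=M] -> [I,M,I] (invalidations this op: 1; running total: 1)
Op 4: C2 read [C2 read from I: others=['C1=M'] -> C2=S, others downsized to S] -> [I,S,S] (invalidations this op: 0; running total: 1)
Op 5: C1 read [C1 read: already in S, no change] -> [I,S,S] (invalidations this op: 0; running total: 1)
Op 6: C0 write [C0 write: invalidate ['C1=S', 'C2=S'] -> C0=M] -> [M,I,I] (invalidations this op: 2; running total: 3)
Op 7: C0 read [C0 read: already in M, no change] -> [M,I,I] (invalidations this op: 0; running total: 3)
Op 8: C1 read [C1 read from I: others=['C0=M'] -> C1=S, others downsized to S] -> [S,S,I] (invalidations this op: 0; running total: 3)
Op 9: C2 read [C2 read from I: others=['C0=S', 'C1=S'] -> C2=S, others downsized to S] -> [S,S,S] (invalidations this op: 0; running total: 3)
Op 10: C2 write [C2 write: invalidate ['C0=S', 'C1=S'] -> C2=M] -> [I,I,M] (invalidations this op: 2; running total: 5)
Op 11: C0 write [C0 write: invalidate ['C2=M'] -> C0=M] -> [M,I,I] (invalidations this op: 1; running total: 6)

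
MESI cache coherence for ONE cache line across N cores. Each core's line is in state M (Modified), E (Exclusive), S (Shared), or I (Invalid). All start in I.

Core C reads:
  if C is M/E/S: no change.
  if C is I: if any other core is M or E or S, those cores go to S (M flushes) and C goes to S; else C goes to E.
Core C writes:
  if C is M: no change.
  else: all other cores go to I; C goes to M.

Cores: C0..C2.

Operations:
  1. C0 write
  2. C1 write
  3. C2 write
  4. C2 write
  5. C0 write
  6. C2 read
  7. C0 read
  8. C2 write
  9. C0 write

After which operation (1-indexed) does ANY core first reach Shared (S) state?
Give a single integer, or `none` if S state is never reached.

Answer: 6

Derivation:
Op 1: C0 write [C0 write: invalidate none -> C0=M] -> [M,I,I]
Op 2: C1 write [C1 write: invalidate ['C0=M'] -> C1=M] -> [I,M,I]
Op 3: C2 write [C2 write: invalidate ['C1=M'] -> C2=M] -> [I,I,M]
Op 4: C2 write [C2 write: already M (modified), no change] -> [I,I,M]
Op 5: C0 write [C0 write: invalidate ['C2=M'] -> C0=M] -> [M,I,I]
Op 6: C2 read [C2 read from I: others=['C0=M'] -> C2=S, others downsized to S] -> [S,I,S]
  -> First S state at op 6; remaining ops need not be traced.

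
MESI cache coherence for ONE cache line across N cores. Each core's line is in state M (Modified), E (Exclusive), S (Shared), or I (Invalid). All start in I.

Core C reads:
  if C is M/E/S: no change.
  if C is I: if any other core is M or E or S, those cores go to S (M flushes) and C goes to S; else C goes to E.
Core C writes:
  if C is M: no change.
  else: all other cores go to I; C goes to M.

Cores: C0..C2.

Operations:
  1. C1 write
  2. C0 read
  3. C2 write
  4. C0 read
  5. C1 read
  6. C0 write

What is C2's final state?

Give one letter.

Op 1: C1 write [C1 write: invalidate none -> C1=M] -> [I,M,I]
Op 2: C0 read [C0 read from I: others=['C1=M'] -> C0=S, others downsized to S] -> [S,S,I]
Op 3: C2 write [C2 write: invalidate ['C0=S', 'C1=S'] -> C2=M] -> [I,I,M]
Op 4: C0 read [C0 read from I: others=['C2=M'] -> C0=S, others downsized to S] -> [S,I,S]
Op 5: C1 read [C1 read from I: others=['C0=S', 'C2=S'] -> C1=S, others downsized to S] -> [S,S,S]
Op 6: C0 write [C0 write: invalidate ['C1=S', 'C2=S'] -> C0=M] -> [M,I,I]

Answer: I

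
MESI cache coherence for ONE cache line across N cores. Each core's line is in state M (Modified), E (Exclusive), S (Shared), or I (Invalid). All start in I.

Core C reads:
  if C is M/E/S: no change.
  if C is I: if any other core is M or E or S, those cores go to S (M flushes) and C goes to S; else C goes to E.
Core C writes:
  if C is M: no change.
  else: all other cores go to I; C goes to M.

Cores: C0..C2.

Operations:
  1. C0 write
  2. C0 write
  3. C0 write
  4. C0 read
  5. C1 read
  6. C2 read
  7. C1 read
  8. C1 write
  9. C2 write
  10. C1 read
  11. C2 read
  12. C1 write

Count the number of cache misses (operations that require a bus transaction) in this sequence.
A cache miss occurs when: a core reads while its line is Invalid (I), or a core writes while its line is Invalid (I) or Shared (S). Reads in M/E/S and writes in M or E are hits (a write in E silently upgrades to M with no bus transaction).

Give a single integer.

Answer: 7

Derivation:
Op 1: C0 write [C0 write: invalidate none -> C0=M] -> [M,I,I] [MISS #1: write from I]
Op 2: C0 write [C0 write: already M (modified), no change] -> [M,I,I] [hit: write from M]
Op 3: C0 write [C0 write: already M (modified), no change] -> [M,I,I] [hit: write from M]
Op 4: C0 read [C0 read: already in M, no change] -> [M,I,I] [hit: read from M]
Op 5: C1 read [C1 read from I: others=['C0=M'] -> C1=S, others downsized to S] -> [S,S,I] [MISS #2: read from I]
Op 6: C2 read [C2 read from I: others=['C0=S', 'C1=S'] -> C2=S, others downsized to S] -> [S,S,S] [MISS #3: read from I]
Op 7: C1 read [C1 read: already in S, no change] -> [S,S,S] [hit: read from S]
Op 8: C1 write [C1 write: invalidate ['C0=S', 'C2=S'] -> C1=M] -> [I,M,I] [MISS #4: write from S]
Op 9: C2 write [C2 write: invalidate ['C1=M'] -> C2=M] -> [I,I,M] [MISS #5: write from I]
Op 10: C1 read [C1 read from I: others=['C2=M'] -> C1=S, others downsized to S] -> [I,S,S] [MISS #6: read from I]
Op 11: C2 read [C2 read: already in S, no change] -> [I,S,S] [hit: read from S]
Op 12: C1 write [C1 write: invalidate ['C2=S'] -> C1=M] -> [I,M,I] [MISS #7: write from S]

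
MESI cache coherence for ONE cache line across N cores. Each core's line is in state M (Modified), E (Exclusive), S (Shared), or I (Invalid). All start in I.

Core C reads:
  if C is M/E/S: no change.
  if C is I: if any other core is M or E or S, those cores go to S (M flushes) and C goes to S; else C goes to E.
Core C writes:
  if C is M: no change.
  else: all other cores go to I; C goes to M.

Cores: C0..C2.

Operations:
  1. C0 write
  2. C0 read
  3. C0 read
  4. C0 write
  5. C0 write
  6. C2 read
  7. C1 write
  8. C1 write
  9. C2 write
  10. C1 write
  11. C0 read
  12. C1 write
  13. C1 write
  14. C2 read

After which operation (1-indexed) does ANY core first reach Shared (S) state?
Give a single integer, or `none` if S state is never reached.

Op 1: C0 write [C0 write: invalidate none -> C0=M] -> [M,I,I]
Op 2: C0 read [C0 read: already in M, no change] -> [M,I,I]
Op 3: C0 read [C0 read: already in M, no change] -> [M,I,I]
Op 4: C0 write [C0 write: already M (modified), no change] -> [M,I,I]
Op 5: C0 write [C0 write: already M (modified), no change] -> [M,I,I]
Op 6: C2 read [C2 read from I: others=['C0=M'] -> C2=S, others downsized to S] -> [S,I,S]
  -> First S state at op 6; remaining ops need not be traced.

Answer: 6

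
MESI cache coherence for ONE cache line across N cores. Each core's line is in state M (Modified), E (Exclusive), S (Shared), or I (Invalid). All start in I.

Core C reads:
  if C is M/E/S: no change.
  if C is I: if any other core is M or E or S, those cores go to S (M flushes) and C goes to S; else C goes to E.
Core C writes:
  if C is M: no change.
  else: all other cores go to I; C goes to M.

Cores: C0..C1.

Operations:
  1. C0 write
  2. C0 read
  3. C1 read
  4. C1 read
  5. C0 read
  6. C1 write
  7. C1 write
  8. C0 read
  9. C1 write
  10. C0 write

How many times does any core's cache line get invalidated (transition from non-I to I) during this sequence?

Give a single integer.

Answer: 3

Derivation:
Op 1: C0 write [C0 write: invalidate none -> C0=M] -> [M,I] (invalidations this op: 0; running total: 0)
Op 2: C0 read [C0 read: already in M, no change] -> [M,I] (invalidations this op: 0; running total: 0)
Op 3: C1 read [C1 read from I: others=['C0=M'] -> C1=S, others downsized to S] -> [S,S] (invalidations this op: 0; running total: 0)
Op 4: C1 read [C1 read: already in S, no change] -> [S,S] (invalidations this op: 0; running total: 0)
Op 5: C0 read [C0 read: already in S, no change] -> [S,S] (invalidations this op: 0; running total: 0)
Op 6: C1 write [C1 write: invalidate ['C0=S'] -> C1=M] -> [I,M] (invalidations this op: 1; running total: 1)
Op 7: C1 write [C1 write: already M (modified), no change] -> [I,M] (invalidations this op: 0; running total: 1)
Op 8: C0 read [C0 read from I: others=['C1=M'] -> C0=S, others downsized to S] -> [S,S] (invalidations this op: 0; running total: 1)
Op 9: C1 write [C1 write: invalidate ['C0=S'] -> C1=M] -> [I,M] (invalidations this op: 1; running total: 2)
Op 10: C0 write [C0 write: invalidate ['C1=M'] -> C0=M] -> [M,I] (invalidations this op: 1; running total: 3)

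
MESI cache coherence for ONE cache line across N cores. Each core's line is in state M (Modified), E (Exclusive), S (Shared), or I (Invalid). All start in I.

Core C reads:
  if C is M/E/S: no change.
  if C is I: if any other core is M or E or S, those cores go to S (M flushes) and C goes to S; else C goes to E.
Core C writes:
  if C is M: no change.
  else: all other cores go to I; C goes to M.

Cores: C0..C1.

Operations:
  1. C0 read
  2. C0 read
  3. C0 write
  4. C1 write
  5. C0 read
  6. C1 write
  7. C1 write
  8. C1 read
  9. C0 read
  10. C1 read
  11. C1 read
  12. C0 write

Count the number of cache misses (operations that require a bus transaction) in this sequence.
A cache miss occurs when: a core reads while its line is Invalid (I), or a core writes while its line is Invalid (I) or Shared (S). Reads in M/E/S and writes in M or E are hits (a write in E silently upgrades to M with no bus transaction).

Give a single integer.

Op 1: C0 read [C0 read from I: no other sharers -> C0=E (exclusive)] -> [E,I] [MISS #1: read from I]
Op 2: C0 read [C0 read: already in E, no change] -> [E,I] [hit: read from E]
Op 3: C0 write [C0 write: invalidate none -> C0=M] -> [M,I] [hit: write from E is a silent E->M upgrade, no bus transaction]
Op 4: C1 write [C1 write: invalidate ['C0=M'] -> C1=M] -> [I,M] [MISS #2: write from I]
Op 5: C0 read [C0 read from I: others=['C1=M'] -> C0=S, others downsized to S] -> [S,S] [MISS #3: read from I]
Op 6: C1 write [C1 write: invalidate ['C0=S'] -> C1=M] -> [I,M] [MISS #4: write from S]
Op 7: C1 write [C1 write: already M (modified), no change] -> [I,M] [hit: write from M]
Op 8: C1 read [C1 read: already in M, no change] -> [I,M] [hit: read from M]
Op 9: C0 read [C0 read from I: others=['C1=M'] -> C0=S, others downsized to S] -> [S,S] [MISS #5: read from I]
Op 10: C1 read [C1 read: already in S, no change] -> [S,S] [hit: read from S]
Op 11: C1 read [C1 read: already in S, no change] -> [S,S] [hit: read from S]
Op 12: C0 write [C0 write: invalidate ['C1=S'] -> C0=M] -> [M,I] [MISS #6: write from S]

Answer: 6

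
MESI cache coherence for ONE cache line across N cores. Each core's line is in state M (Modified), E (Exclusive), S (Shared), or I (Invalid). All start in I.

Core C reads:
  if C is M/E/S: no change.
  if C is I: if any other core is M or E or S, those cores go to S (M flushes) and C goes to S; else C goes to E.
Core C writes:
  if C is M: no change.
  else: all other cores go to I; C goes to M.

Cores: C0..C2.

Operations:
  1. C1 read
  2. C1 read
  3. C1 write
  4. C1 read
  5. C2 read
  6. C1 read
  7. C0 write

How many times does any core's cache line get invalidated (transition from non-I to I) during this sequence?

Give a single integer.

Op 1: C1 read [C1 read from I: no other sharers -> C1=E (exclusive)] -> [I,E,I] (invalidations this op: 0; running total: 0)
Op 2: C1 read [C1 read: already in E, no change] -> [I,E,I] (invalidations this op: 0; running total: 0)
Op 3: C1 write [C1 write: invalidate none -> C1=M] -> [I,M,I] (invalidations this op: 0; running total: 0)
Op 4: C1 read [C1 read: already in M, no change] -> [I,M,I] (invalidations this op: 0; running total: 0)
Op 5: C2 read [C2 read from I: others=['C1=M'] -> C2=S, others downsized to S] -> [I,S,S] (invalidations this op: 0; running total: 0)
Op 6: C1 read [C1 read: already in S, no change] -> [I,S,S] (invalidations this op: 0; running total: 0)
Op 7: C0 write [C0 write: invalidate ['C1=S', 'C2=S'] -> C0=M] -> [M,I,I] (invalidations this op: 2; running total: 2)

Answer: 2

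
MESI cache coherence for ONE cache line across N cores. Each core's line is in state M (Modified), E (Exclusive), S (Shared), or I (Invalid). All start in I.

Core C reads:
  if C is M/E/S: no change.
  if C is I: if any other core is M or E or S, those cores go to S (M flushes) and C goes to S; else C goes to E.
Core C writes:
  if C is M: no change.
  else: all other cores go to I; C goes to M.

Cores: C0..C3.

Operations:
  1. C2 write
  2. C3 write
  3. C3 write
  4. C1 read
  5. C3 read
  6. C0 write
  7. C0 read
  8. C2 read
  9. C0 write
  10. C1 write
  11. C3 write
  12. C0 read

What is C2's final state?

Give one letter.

Op 1: C2 write [C2 write: invalidate none -> C2=M] -> [I,I,M,I]
Op 2: C3 write [C3 write: invalidate ['C2=M'] -> C3=M] -> [I,I,I,M]
Op 3: C3 write [C3 write: already M (modified), no change] -> [I,I,I,M]
Op 4: C1 read [C1 read from I: others=['C3=M'] -> C1=S, others downsized to S] -> [I,S,I,S]
Op 5: C3 read [C3 read: already in S, no change] -> [I,S,I,S]
Op 6: C0 write [C0 write: invalidate ['C1=S', 'C3=S'] -> C0=M] -> [M,I,I,I]
Op 7: C0 read [C0 read: already in M, no change] -> [M,I,I,I]
Op 8: C2 read [C2 read from I: others=['C0=M'] -> C2=S, others downsized to S] -> [S,I,S,I]
Op 9: C0 write [C0 write: invalidate ['C2=S'] -> C0=M] -> [M,I,I,I]
Op 10: C1 write [C1 write: invalidate ['C0=M'] -> C1=M] -> [I,M,I,I]
Op 11: C3 write [C3 write: invalidate ['C1=M'] -> C3=M] -> [I,I,I,M]
Op 12: C0 read [C0 read from I: others=['C3=M'] -> C0=S, others downsized to S] -> [S,I,I,S]

Answer: I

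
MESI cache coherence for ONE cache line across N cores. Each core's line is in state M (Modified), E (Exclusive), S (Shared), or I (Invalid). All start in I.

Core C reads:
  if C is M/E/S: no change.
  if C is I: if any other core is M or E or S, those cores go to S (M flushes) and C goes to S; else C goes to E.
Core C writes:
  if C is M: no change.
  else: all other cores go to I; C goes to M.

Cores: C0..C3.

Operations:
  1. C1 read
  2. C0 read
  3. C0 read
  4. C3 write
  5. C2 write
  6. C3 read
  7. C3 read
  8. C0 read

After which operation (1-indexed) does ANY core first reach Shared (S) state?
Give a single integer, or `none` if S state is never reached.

Op 1: C1 read [C1 read from I: no other sharers -> C1=E (exclusive)] -> [I,E,I,I]
Op 2: C0 read [C0 read from I: others=['C1=E'] -> C0=S, others downsized to S] -> [S,S,I,I]
  -> First S state at op 2; remaining ops need not be traced.

Answer: 2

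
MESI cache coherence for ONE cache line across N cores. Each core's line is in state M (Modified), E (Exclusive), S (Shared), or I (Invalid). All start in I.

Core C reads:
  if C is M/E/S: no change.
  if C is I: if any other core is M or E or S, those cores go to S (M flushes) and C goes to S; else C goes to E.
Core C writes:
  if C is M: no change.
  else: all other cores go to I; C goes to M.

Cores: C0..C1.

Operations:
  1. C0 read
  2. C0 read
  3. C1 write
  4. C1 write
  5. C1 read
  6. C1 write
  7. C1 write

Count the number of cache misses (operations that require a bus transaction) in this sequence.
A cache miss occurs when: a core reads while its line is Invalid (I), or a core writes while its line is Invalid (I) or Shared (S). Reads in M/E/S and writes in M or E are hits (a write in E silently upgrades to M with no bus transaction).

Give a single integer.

Answer: 2

Derivation:
Op 1: C0 read [C0 read from I: no other sharers -> C0=E (exclusive)] -> [E,I] [MISS #1: read from I]
Op 2: C0 read [C0 read: already in E, no change] -> [E,I] [hit: read from E]
Op 3: C1 write [C1 write: invalidate ['C0=E'] -> C1=M] -> [I,M] [MISS #2: write from I]
Op 4: C1 write [C1 write: already M (modified), no change] -> [I,M] [hit: write from M]
Op 5: C1 read [C1 read: already in M, no change] -> [I,M] [hit: read from M]
Op 6: C1 write [C1 write: already M (modified), no change] -> [I,M] [hit: write from M]
Op 7: C1 write [C1 write: already M (modified), no change] -> [I,M] [hit: write from M]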